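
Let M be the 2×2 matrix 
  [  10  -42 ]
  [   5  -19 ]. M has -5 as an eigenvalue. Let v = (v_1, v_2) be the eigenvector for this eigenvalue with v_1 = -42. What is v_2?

-15

M + 5I = [[15, -42], [5, -14]].
Solving (M + 5I)v = 0 gives the eigenspace spanned by (-42, -15).
With v_1 = -42, v = (-42, -15), so v_2 = -15.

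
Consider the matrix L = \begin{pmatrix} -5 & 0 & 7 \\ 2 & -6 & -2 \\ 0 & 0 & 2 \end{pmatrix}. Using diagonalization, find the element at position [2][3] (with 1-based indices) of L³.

Characteristic polynomial: s^3 + 9s^2 + 8s - 60 = (s - 2)(s + 5)(s + 6), so the eigenvalues are -6, -5, 2.
s=2: eigenvector (1, 0, 1).
s=-6: eigenvector (0, 1, 0).
s=-5: eigenvector (1, 2, 0).
P = [[1, 0, 1], [0, 1, 2], [1, 0, 0]], D = diag(2, -6, -5), P⁻¹ = [[0, 0, 1], [-2, 1, 2], [1, 0, -1]].
L³ = P·diag(8, -216, -125)·P⁻¹ = [[-125, 0, 133], [182, -216, -182], [0, 0, 8]].
The requested entry is -182.

-182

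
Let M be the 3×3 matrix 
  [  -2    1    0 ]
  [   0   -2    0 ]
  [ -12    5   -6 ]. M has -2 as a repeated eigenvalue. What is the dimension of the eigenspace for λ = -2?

1

M + 2I = [[0, 1, 0], [0, 0, 0], [-12, 5, -4]].
This matrix has rank 2, so its null space has dimension 3 − 2 = 1.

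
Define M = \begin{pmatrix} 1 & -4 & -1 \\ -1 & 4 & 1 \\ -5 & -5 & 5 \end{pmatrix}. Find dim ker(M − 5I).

1

M − 5I = [[-4, -4, -1], [-1, -1, 1], [-5, -5, 0]].
This matrix has rank 2, so its null space has dimension 3 − 2 = 1.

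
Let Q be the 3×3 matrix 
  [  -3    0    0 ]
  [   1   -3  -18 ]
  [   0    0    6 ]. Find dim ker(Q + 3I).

Q + 3I = [[0, 0, 0], [1, 0, -18], [0, 0, 9]].
This matrix has rank 2, so its null space has dimension 3 − 2 = 1.

1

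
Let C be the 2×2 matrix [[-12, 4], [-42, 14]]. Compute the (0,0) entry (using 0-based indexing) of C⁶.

-384

Characteristic polynomial: μ^2 - 2μ = μ(μ - 2), so the eigenvalues are 0, 2.
μ=2: eigenvector (2, 7).
μ=0: eigenvector (1, 3).
P = [[2, 1], [7, 3]], D = diag(2, 0), P⁻¹ = [[-3, 1], [7, -2]].
C⁶ = P·diag(64, 0)·P⁻¹ = [[-384, 128], [-1344, 448]].
The requested entry is -384.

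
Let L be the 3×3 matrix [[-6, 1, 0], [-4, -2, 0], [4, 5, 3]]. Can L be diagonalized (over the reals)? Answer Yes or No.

No

Characteristic polynomial: p(t) = t^3 + 5t^2 - 8t - 48 = (t - 3)(t + 4)^2.
t = -4 has algebraic multiplicity 2; rank(L + 4I) = 2, so geometric multiplicity = 1.
Geometric multiplicity < algebraic multiplicity, so L is not diagonalizable.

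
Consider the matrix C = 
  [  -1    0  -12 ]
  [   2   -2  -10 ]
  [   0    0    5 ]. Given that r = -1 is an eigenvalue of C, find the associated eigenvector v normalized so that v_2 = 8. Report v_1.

C + 1I = [[0, 0, -12], [2, -1, -10], [0, 0, 6]].
Solving (C + 1I)v = 0 gives the eigenspace spanned by (4, 8, 0).
With v_2 = 8, v = (4, 8, 0), so v_1 = 4.

4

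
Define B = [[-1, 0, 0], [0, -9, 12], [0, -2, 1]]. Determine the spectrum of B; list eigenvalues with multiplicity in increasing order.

Characteristic polynomial: p(λ) = λ^3 + 9λ^2 + 23λ + 15 = (λ + 1)(λ + 3)(λ + 5).
Roots (with multiplicity): -5, -3, -1.

-5, -3, -1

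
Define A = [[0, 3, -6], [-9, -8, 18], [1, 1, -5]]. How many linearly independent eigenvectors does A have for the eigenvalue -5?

1

A + 5I = [[5, 3, -6], [-9, -3, 18], [1, 1, 0]].
This matrix has rank 2, so its null space has dimension 3 − 2 = 1.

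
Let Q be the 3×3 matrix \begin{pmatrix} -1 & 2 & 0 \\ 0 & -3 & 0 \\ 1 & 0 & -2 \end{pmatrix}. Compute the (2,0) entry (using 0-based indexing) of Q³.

Characteristic polynomial: r^3 + 6r^2 + 11r + 6 = (r + 1)(r + 2)(r + 3), so the eigenvalues are -3, -2, -1.
r=-3: eigenvector (-1, 1, 1).
r=-1: eigenvector (1, 0, 1).
r=-2: eigenvector (0, 0, 1).
P = [[-1, 1, 0], [1, 0, 0], [1, 1, 1]], D = diag(-3, -1, -2), P⁻¹ = [[0, 1, 0], [1, 1, 0], [-1, -2, 1]].
Q³ = P·diag(-27, -1, -8)·P⁻¹ = [[-1, 26, 0], [0, -27, 0], [7, -12, -8]].
The requested entry is 7.

7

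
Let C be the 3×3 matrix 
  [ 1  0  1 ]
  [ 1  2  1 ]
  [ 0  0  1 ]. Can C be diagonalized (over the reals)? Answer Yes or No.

Characteristic polynomial: p(t) = t^3 - 4t^2 + 5t - 2 = (t - 2)(t - 1)^2.
t = 1 has algebraic multiplicity 2; rank(C − 1I) = 2, so geometric multiplicity = 1.
Geometric multiplicity < algebraic multiplicity, so C is not diagonalizable.

No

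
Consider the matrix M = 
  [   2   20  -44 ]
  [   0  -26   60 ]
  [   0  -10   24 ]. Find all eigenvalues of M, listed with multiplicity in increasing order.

-6, 2, 4

Characteristic polynomial: p(s) = s^3 - 28s + 48 = (s - 4)(s - 2)(s + 6).
Roots (with multiplicity): -6, 2, 4.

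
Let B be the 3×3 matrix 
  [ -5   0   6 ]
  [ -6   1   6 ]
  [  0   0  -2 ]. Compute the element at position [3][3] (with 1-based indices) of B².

4

Characteristic polynomial: s^3 + 6s^2 + 3s - 10 = (s - 1)(s + 2)(s + 5), so the eigenvalues are -5, -2, 1.
s=-5: eigenvector (1, 1, 0).
s=1: eigenvector (0, 1, 0).
s=-2: eigenvector (2, 2, 1).
P = [[1, 0, 2], [1, 1, 2], [0, 0, 1]], D = diag(-5, 1, -2), P⁻¹ = [[1, 0, -2], [-1, 1, 0], [0, 0, 1]].
B² = P·diag(25, 1, 4)·P⁻¹ = [[25, 0, -42], [24, 1, -42], [0, 0, 4]].
The requested entry is 4.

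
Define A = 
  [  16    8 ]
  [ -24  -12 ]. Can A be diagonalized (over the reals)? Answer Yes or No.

Characteristic polynomial: p(μ) = μ^2 - 4μ = μ(μ - 4).
All 2 eigenvalues are distinct, so A is diagonalizable.

Yes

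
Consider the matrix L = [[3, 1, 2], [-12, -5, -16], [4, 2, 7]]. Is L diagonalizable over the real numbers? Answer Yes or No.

Characteristic polynomial: p(t) = t^3 - 5t^2 + 7t - 3 = (t - 3)(t - 1)^2.
t = 1 has algebraic multiplicity 2; rank(L − 1I) = 2, so geometric multiplicity = 1.
Geometric multiplicity < algebraic multiplicity, so L is not diagonalizable.

No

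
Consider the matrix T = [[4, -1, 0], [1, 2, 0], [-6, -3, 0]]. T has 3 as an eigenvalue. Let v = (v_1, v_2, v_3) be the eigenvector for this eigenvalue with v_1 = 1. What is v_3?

-3

T − 3I = [[1, -1, 0], [1, -1, 0], [-6, -3, -3]].
Solving (T − 3I)v = 0 gives the eigenspace spanned by (1, 1, -3).
With v_1 = 1, v = (1, 1, -3), so v_3 = -3.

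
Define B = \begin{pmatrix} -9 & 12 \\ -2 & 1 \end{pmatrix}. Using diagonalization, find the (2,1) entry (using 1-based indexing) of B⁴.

Characteristic polynomial: r^2 + 8r + 15 = (r + 3)(r + 5), so the eigenvalues are -5, -3.
r=-3: eigenvector (-2, -1).
r=-5: eigenvector (3, 1).
P = [[-2, 3], [-1, 1]], D = diag(-3, -5), P⁻¹ = [[1, -3], [1, -2]].
B⁴ = P·diag(81, 625)·P⁻¹ = [[1713, -3264], [544, -1007]].
The requested entry is 544.

544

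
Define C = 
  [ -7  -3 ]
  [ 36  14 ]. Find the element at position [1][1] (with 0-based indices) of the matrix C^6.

Characteristic polynomial: r^2 - 7r + 10 = (r - 5)(r - 2), so the eigenvalues are 2, 5.
r=5: eigenvector (-1, 4).
r=2: eigenvector (1, -3).
P = [[-1, 1], [4, -3]], D = diag(5, 2), P⁻¹ = [[3, 1], [4, 1]].
C⁶ = P·diag(15625, 64)·P⁻¹ = [[-46619, -15561], [186732, 62308]].
The requested entry is 62308.

62308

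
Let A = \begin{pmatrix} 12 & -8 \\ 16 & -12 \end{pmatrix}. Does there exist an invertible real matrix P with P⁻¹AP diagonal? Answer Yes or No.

Characteristic polynomial: p(t) = t^2 - 16 = (t - 4)(t + 4).
All 2 eigenvalues are distinct, so A is diagonalizable.

Yes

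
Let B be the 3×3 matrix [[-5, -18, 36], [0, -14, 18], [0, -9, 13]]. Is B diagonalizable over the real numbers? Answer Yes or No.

Yes

Characteristic polynomial: p(μ) = μ^3 + 6μ^2 - 15μ - 100 = (μ - 4)(μ + 5)^2.
μ = -5 has algebraic multiplicity 2; rank(B + 5I) = 1, so geometric multiplicity = 2.
Every eigenvalue has geometric = algebraic multiplicity, so B is diagonalizable.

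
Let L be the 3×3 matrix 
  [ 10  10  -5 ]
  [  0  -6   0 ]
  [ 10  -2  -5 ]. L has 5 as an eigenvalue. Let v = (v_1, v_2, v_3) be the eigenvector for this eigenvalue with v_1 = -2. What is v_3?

L − 5I = [[5, 10, -5], [0, -11, 0], [10, -2, -10]].
Solving (L − 5I)v = 0 gives the eigenspace spanned by (-2, 0, -2).
With v_1 = -2, v = (-2, 0, -2), so v_3 = -2.

-2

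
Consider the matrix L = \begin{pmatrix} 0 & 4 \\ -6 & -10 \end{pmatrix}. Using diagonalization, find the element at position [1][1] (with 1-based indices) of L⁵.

12480

Characteristic polynomial: μ^2 + 10μ + 24 = (μ + 4)(μ + 6), so the eigenvalues are -6, -4.
μ=-4: eigenvector (1, -1).
μ=-6: eigenvector (-2, 3).
P = [[1, -2], [-1, 3]], D = diag(-4, -6), P⁻¹ = [[3, 2], [1, 1]].
L⁵ = P·diag(-1024, -7776)·P⁻¹ = [[12480, 13504], [-20256, -21280]].
The requested entry is 12480.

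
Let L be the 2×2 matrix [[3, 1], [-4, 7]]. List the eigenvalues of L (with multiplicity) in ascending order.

5, 5

Characteristic polynomial: p(μ) = μ^2 - 10μ + 25 = (μ - 5)^2.
Roots (with multiplicity): 5, 5.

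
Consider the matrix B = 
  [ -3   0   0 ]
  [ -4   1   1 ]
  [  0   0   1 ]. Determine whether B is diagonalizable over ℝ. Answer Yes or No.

Characteristic polynomial: p(s) = s^3 + s^2 - 5s + 3 = (s - 1)^2(s + 3).
s = 1 has algebraic multiplicity 2; rank(B − 1I) = 2, so geometric multiplicity = 1.
Geometric multiplicity < algebraic multiplicity, so B is not diagonalizable.

No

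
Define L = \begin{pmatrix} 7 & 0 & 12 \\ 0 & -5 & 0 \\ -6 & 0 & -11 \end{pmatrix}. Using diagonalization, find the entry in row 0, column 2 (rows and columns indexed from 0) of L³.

252

Characteristic polynomial: μ^3 + 9μ^2 + 15μ - 25 = (μ - 1)(μ + 5)^2, so the eigenvalues are -5, -5, 1.
μ=-5: eigenvector (-1, 0, 1).
μ=-5: eigenvector (0, 1, 0).
μ=1: eigenvector (-2, 0, 1).
P = [[-1, 0, -2], [0, 1, 0], [1, 0, 1]], D = diag(-5, -5, 1), P⁻¹ = [[1, 0, 2], [0, 1, 0], [-1, 0, -1]].
L³ = P·diag(-125, -125, 1)·P⁻¹ = [[127, 0, 252], [0, -125, 0], [-126, 0, -251]].
The requested entry is 252.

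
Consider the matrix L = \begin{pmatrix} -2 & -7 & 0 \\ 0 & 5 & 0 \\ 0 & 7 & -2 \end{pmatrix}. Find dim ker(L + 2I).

L + 2I = [[0, -7, 0], [0, 7, 0], [0, 7, 0]].
This matrix has rank 1, so its null space has dimension 3 − 1 = 2.

2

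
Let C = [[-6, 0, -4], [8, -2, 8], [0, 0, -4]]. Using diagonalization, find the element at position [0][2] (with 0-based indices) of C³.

Characteristic polynomial: s^3 + 12s^2 + 44s + 48 = (s + 2)(s + 4)(s + 6), so the eigenvalues are -6, -4, -2.
s=-6: eigenvector (1, -2, 0).
s=-4: eigenvector (-2, 4, 1).
s=-2: eigenvector (0, 1, 0).
P = [[1, -2, 0], [-2, 4, 1], [0, 1, 0]], D = diag(-6, -4, -2), P⁻¹ = [[1, 0, 2], [0, 0, 1], [2, 1, 0]].
C³ = P·diag(-216, -64, -8)·P⁻¹ = [[-216, 0, -304], [416, -8, 608], [0, 0, -64]].
The requested entry is -304.

-304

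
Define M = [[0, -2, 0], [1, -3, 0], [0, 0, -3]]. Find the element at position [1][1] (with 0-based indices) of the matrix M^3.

-15

Characteristic polynomial: λ^3 + 6λ^2 + 11λ + 6 = (λ + 1)(λ + 2)(λ + 3), so the eigenvalues are -3, -2, -1.
λ=-2: eigenvector (1, 1, 0).
λ=-1: eigenvector (2, 1, 0).
λ=-3: eigenvector (0, 0, 1).
P = [[1, 2, 0], [1, 1, 0], [0, 0, 1]], D = diag(-2, -1, -3), P⁻¹ = [[-1, 2, 0], [1, -1, 0], [0, 0, 1]].
M³ = P·diag(-8, -1, -27)·P⁻¹ = [[6, -14, 0], [7, -15, 0], [0, 0, -27]].
The requested entry is -15.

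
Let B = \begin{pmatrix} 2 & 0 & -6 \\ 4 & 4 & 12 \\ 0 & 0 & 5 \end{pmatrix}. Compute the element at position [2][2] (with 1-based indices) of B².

16

Characteristic polynomial: r^3 - 11r^2 + 38r - 40 = (r - 5)(r - 4)(r - 2), so the eigenvalues are 2, 4, 5.
r=2: eigenvector (1, -2, 0).
r=4: eigenvector (0, 1, 0).
r=5: eigenvector (-2, 4, 1).
P = [[1, 0, -2], [-2, 1, 4], [0, 0, 1]], D = diag(2, 4, 5), P⁻¹ = [[1, 0, 2], [2, 1, 0], [0, 0, 1]].
B² = P·diag(4, 16, 25)·P⁻¹ = [[4, 0, -42], [24, 16, 84], [0, 0, 25]].
The requested entry is 16.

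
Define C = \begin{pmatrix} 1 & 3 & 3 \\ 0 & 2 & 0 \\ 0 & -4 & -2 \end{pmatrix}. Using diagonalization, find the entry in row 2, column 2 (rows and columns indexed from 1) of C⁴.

Characteristic polynomial: s^3 - s^2 - 4s + 4 = (s - 2)(s - 1)(s + 2), so the eigenvalues are -2, 1, 2.
s=-2: eigenvector (-1, 0, 1).
s=2: eigenvector (0, 1, -1).
s=1: eigenvector (1, 0, 0).
P = [[-1, 0, 1], [0, 1, 0], [1, -1, 0]], D = diag(-2, 2, 1), P⁻¹ = [[0, 1, 1], [0, 1, 0], [1, 1, 1]].
C⁴ = P·diag(16, 16, 1)·P⁻¹ = [[1, -15, -15], [0, 16, 0], [0, 0, 16]].
The requested entry is 16.

16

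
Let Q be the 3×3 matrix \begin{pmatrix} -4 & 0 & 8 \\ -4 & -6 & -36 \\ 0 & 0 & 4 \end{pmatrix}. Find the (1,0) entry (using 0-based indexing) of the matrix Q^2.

40

Characteristic polynomial: λ^3 + 6λ^2 - 16λ - 96 = (λ - 4)(λ + 4)(λ + 6), so the eigenvalues are -6, -4, 4.
λ=-4: eigenvector (1, -2, 0).
λ=-6: eigenvector (0, 1, 0).
λ=4: eigenvector (1, -4, 1).
P = [[1, 0, 1], [-2, 1, -4], [0, 0, 1]], D = diag(-4, -6, 4), P⁻¹ = [[1, 0, -1], [2, 1, 2], [0, 0, 1]].
Q² = P·diag(16, 36, 16)·P⁻¹ = [[16, 0, 0], [40, 36, 40], [0, 0, 16]].
The requested entry is 40.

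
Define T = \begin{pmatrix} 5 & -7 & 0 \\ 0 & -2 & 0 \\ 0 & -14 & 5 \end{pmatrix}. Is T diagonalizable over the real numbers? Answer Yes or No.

Characteristic polynomial: p(λ) = λ^3 - 8λ^2 + 5λ + 50 = (λ - 5)^2(λ + 2).
λ = 5 has algebraic multiplicity 2; rank(T − 5I) = 1, so geometric multiplicity = 2.
Every eigenvalue has geometric = algebraic multiplicity, so T is diagonalizable.

Yes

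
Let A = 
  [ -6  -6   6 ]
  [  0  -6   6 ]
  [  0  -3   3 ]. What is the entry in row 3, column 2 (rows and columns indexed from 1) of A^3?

-27

Characteristic polynomial: μ^3 + 9μ^2 + 18μ = μ(μ + 3)(μ + 6), so the eigenvalues are -6, -3, 0.
μ=-6: eigenvector (1, 0, 0).
μ=0: eigenvector (0, -1, -1).
μ=-3: eigenvector (-2, 2, 1).
P = [[1, 0, -2], [0, -1, 2], [0, -1, 1]], D = diag(-6, 0, -3), P⁻¹ = [[1, 2, -2], [0, 1, -2], [0, 1, -1]].
A³ = P·diag(-216, 0, -27)·P⁻¹ = [[-216, -378, 378], [0, -54, 54], [0, -27, 27]].
The requested entry is -27.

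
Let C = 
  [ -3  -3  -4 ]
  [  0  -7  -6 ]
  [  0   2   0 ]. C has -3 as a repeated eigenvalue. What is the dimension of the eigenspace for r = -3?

1

C + 3I = [[0, -3, -4], [0, -4, -6], [0, 2, 3]].
This matrix has rank 2, so its null space has dimension 3 − 2 = 1.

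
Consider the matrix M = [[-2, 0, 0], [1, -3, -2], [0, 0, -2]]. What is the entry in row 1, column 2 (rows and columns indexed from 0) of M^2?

10

Characteristic polynomial: r^3 + 7r^2 + 16r + 12 = (r + 2)^2(r + 3), so the eigenvalues are -3, -2, -2.
r=-2: eigenvector (1, 1, 0).
r=-3: eigenvector (0, 1, 0).
r=-2: eigenvector (2, 0, 1).
P = [[1, 0, 2], [1, 1, 0], [0, 0, 1]], D = diag(-2, -3, -2), P⁻¹ = [[1, 0, -2], [-1, 1, 2], [0, 0, 1]].
M² = P·diag(4, 9, 4)·P⁻¹ = [[4, 0, 0], [-5, 9, 10], [0, 0, 4]].
The requested entry is 10.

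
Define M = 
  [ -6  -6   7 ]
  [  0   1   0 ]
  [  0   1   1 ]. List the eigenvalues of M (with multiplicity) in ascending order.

-6, 1, 1

Characteristic polynomial: p(μ) = μ^3 + 4μ^2 - 11μ + 6 = (μ - 1)^2(μ + 6).
Roots (with multiplicity): -6, 1, 1.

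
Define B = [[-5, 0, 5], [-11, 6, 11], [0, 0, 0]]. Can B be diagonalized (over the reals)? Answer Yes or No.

Characteristic polynomial: p(r) = r^3 - r^2 - 30r = r(r - 6)(r + 5).
All 3 eigenvalues are distinct, so B is diagonalizable.

Yes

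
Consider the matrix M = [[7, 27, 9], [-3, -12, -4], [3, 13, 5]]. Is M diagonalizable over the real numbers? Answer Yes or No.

No

Characteristic polynomial: p(μ) = μ^3 - 3μ + 2 = (μ - 1)^2(μ + 2).
μ = 1 has algebraic multiplicity 2; rank(M − 1I) = 2, so geometric multiplicity = 1.
Geometric multiplicity < algebraic multiplicity, so M is not diagonalizable.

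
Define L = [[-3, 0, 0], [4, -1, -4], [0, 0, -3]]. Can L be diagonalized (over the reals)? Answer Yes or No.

Yes

Characteristic polynomial: p(s) = s^3 + 7s^2 + 15s + 9 = (s + 1)(s + 3)^2.
s = -3 has algebraic multiplicity 2; rank(L + 3I) = 1, so geometric multiplicity = 2.
Every eigenvalue has geometric = algebraic multiplicity, so L is diagonalizable.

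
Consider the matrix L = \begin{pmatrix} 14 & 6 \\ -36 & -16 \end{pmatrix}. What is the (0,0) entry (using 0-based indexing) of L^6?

Characteristic polynomial: μ^2 + 2μ - 8 = (μ - 2)(μ + 4), so the eigenvalues are -4, 2.
μ=-4: eigenvector (-1, 3).
μ=2: eigenvector (1, -2).
P = [[-1, 1], [3, -2]], D = diag(-4, 2), P⁻¹ = [[2, 1], [3, 1]].
L⁶ = P·diag(4096, 64)·P⁻¹ = [[-8000, -4032], [24192, 12160]].
The requested entry is -8000.

-8000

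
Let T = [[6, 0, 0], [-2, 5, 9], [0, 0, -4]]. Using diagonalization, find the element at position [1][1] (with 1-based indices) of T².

36

Characteristic polynomial: r^3 - 7r^2 - 14r + 120 = (r - 6)(r - 5)(r + 4), so the eigenvalues are -4, 5, 6.
r=-4: eigenvector (0, -1, 1).
r=5: eigenvector (0, 1, 0).
r=6: eigenvector (1, -2, 0).
P = [[0, 0, 1], [-1, 1, -2], [1, 0, 0]], D = diag(-4, 5, 6), P⁻¹ = [[0, 0, 1], [2, 1, 1], [1, 0, 0]].
T² = P·diag(16, 25, 36)·P⁻¹ = [[36, 0, 0], [-22, 25, 9], [0, 0, 16]].
The requested entry is 36.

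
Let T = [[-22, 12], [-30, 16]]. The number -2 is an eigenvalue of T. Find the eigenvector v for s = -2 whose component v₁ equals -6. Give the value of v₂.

T + 2I = [[-20, 12], [-30, 18]].
Solving (T + 2I)v = 0 gives the eigenspace spanned by (-6, -10).
With v₁ = -6, v = (-6, -10), so v₂ = -10.

-10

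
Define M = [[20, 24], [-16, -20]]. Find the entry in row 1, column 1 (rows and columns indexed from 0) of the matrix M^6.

Characteristic polynomial: μ^2 - 16 = (μ - 4)(μ + 4), so the eigenvalues are -4, 4.
μ=4: eigenvector (3, -2).
μ=-4: eigenvector (1, -1).
P = [[3, 1], [-2, -1]], D = diag(4, -4), P⁻¹ = [[1, 1], [-2, -3]].
M⁶ = P·diag(4096, 4096)·P⁻¹ = [[4096, 0], [0, 4096]].
The requested entry is 4096.

4096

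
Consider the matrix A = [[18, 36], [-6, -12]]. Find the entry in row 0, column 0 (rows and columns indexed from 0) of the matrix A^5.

Characteristic polynomial: λ^2 - 6λ = λ(λ - 6), so the eigenvalues are 0, 6.
λ=0: eigenvector (-2, 1).
λ=6: eigenvector (-3, 1).
P = [[-2, -3], [1, 1]], D = diag(0, 6), P⁻¹ = [[1, 3], [-1, -2]].
A⁵ = P·diag(0, 7776)·P⁻¹ = [[23328, 46656], [-7776, -15552]].
The requested entry is 23328.

23328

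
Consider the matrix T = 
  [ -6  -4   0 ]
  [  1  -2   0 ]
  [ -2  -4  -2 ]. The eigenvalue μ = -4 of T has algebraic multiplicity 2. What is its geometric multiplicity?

1

T + 4I = [[-2, -4, 0], [1, 2, 0], [-2, -4, 2]].
This matrix has rank 2, so its null space has dimension 3 − 2 = 1.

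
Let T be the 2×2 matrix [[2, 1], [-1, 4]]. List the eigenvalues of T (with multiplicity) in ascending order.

3, 3

Characteristic polynomial: p(r) = r^2 - 6r + 9 = (r - 3)^2.
Roots (with multiplicity): 3, 3.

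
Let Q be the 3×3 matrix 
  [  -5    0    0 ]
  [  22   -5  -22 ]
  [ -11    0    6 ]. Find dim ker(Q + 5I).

2

Q + 5I = [[0, 0, 0], [22, 0, -22], [-11, 0, 11]].
This matrix has rank 1, so its null space has dimension 3 − 1 = 2.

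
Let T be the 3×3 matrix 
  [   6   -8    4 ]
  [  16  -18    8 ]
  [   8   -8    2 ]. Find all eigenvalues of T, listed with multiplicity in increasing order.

-6, -2, -2

Characteristic polynomial: p(r) = r^3 + 10r^2 + 28r + 24 = (r + 2)^2(r + 6).
Roots (with multiplicity): -6, -2, -2.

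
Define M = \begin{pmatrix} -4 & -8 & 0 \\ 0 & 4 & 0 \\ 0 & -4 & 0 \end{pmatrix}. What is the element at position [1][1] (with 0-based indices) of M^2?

Characteristic polynomial: μ^3 - 16μ = μ(μ - 4)(μ + 4), so the eigenvalues are -4, 0, 4.
μ=-4: eigenvector (1, 0, 0).
μ=4: eigenvector (-1, 1, -1).
μ=0: eigenvector (0, 0, 1).
P = [[1, -1, 0], [0, 1, 0], [0, -1, 1]], D = diag(-4, 4, 0), P⁻¹ = [[1, 1, 0], [0, 1, 0], [0, 1, 1]].
M² = P·diag(16, 16, 0)·P⁻¹ = [[16, 0, 0], [0, 16, 0], [0, -16, 0]].
The requested entry is 16.

16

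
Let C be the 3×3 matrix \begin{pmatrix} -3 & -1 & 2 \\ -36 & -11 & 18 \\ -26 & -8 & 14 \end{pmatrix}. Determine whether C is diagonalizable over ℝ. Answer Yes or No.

No

Characteristic polynomial: p(r) = r^3 - 3r + 2 = (r - 1)^2(r + 2).
r = 1 has algebraic multiplicity 2; rank(C − 1I) = 2, so geometric multiplicity = 1.
Geometric multiplicity < algebraic multiplicity, so C is not diagonalizable.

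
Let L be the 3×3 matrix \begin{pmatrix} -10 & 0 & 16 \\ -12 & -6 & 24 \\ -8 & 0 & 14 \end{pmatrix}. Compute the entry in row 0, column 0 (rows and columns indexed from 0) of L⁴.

Characteristic polynomial: λ^3 + 2λ^2 - 36λ - 72 = (λ - 6)(λ + 2)(λ + 6), so the eigenvalues are -6, -2, 6.
λ=6: eigenvector (-1, -1, -1).
λ=-2: eigenvector (2, 0, 1).
λ=-6: eigenvector (0, 1, 0).
P = [[-1, 2, 0], [-1, 0, 1], [-1, 1, 0]], D = diag(6, -2, -6), P⁻¹ = [[1, 0, -2], [1, 0, -1], [1, 1, -2]].
L⁴ = P·diag(1296, 16, 1296)·P⁻¹ = [[-1264, 0, 2560], [0, 1296, 0], [-1280, 0, 2576]].
The requested entry is -1264.

-1264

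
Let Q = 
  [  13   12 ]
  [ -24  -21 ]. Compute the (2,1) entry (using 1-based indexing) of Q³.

-1176

Characteristic polynomial: s^2 + 8s + 15 = (s + 3)(s + 5), so the eigenvalues are -5, -3.
s=-5: eigenvector (-2, 3).
s=-3: eigenvector (-3, 4).
P = [[-2, -3], [3, 4]], D = diag(-5, -3), P⁻¹ = [[4, 3], [-3, -2]].
Q³ = P·diag(-125, -27)·P⁻¹ = [[757, 588], [-1176, -909]].
The requested entry is -1176.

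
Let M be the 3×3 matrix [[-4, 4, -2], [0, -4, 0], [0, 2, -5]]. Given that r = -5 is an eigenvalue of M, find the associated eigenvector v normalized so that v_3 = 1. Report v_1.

2

M + 5I = [[1, 4, -2], [0, 1, 0], [0, 2, 0]].
Solving (M + 5I)v = 0 gives the eigenspace spanned by (2, 0, 1).
With v_3 = 1, v = (2, 0, 1), so v_1 = 2.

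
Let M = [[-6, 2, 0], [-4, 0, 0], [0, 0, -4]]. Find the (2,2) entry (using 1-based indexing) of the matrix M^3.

Characteristic polynomial: s^3 + 10s^2 + 32s + 32 = (s + 2)(s + 4)^2, so the eigenvalues are -4, -4, -2.
s=-4: eigenvector (1, 1, 0).
s=-4: eigenvector (0, 0, 1).
s=-2: eigenvector (1, 2, 0).
P = [[1, 0, 1], [1, 0, 2], [0, 1, 0]], D = diag(-4, -4, -2), P⁻¹ = [[2, -1, 0], [0, 0, 1], [-1, 1, 0]].
M³ = P·diag(-64, -64, -8)·P⁻¹ = [[-120, 56, 0], [-112, 48, 0], [0, 0, -64]].
The requested entry is 48.

48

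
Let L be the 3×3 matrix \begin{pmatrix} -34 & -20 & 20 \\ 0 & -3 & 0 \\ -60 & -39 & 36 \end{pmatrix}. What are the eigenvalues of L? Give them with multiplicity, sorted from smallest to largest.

-4, -3, 6

Characteristic polynomial: p(s) = s^3 + s^2 - 30s - 72 = (s - 6)(s + 3)(s + 4).
Roots (with multiplicity): -4, -3, 6.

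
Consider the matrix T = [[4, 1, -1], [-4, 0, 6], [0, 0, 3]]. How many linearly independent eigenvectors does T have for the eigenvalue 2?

T − 2I = [[2, 1, -1], [-4, -2, 6], [0, 0, 1]].
This matrix has rank 2, so its null space has dimension 3 − 2 = 1.

1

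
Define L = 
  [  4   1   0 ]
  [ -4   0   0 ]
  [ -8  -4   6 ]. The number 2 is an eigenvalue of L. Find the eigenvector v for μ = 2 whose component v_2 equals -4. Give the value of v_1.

L − 2I = [[2, 1, 0], [-4, -2, 0], [-8, -4, 4]].
Solving (L − 2I)v = 0 gives the eigenspace spanned by (2, -4, 0).
With v_2 = -4, v = (2, -4, 0), so v_1 = 2.

2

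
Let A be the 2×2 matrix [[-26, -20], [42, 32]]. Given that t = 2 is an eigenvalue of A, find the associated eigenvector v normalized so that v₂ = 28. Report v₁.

A − 2I = [[-28, -20], [42, 30]].
Solving (A − 2I)v = 0 gives the eigenspace spanned by (-20, 28).
With v₂ = 28, v = (-20, 28), so v₁ = -20.

-20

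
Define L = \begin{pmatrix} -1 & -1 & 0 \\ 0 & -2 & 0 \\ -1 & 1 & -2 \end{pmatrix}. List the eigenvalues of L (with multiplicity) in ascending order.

Characteristic polynomial: p(t) = t^3 + 5t^2 + 8t + 4 = (t + 1)(t + 2)^2.
Roots (with multiplicity): -2, -2, -1.

-2, -2, -1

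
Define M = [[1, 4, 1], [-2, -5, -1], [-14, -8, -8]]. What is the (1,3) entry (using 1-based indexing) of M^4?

-671

Characteristic polynomial: λ^3 + 12λ^2 + 41λ + 30 = (λ + 1)(λ + 5)(λ + 6), so the eigenvalues are -6, -5, -1.
λ=-1: eigenvector (1, 0, -2).
λ=-5: eigenvector (-1, 1, 2).
λ=-6: eigenvector (-1, 1, 3).
P = [[1, -1, -1], [0, 1, 1], [-2, 2, 3]], D = diag(-1, -5, -6), P⁻¹ = [[1, 1, 0], [-2, 1, -1], [2, 0, 1]].
M⁴ = P·diag(1, 625, 1296)·P⁻¹ = [[-1341, -624, -671], [1342, 625, 671], [5274, 1248, 2638]].
The requested entry is -671.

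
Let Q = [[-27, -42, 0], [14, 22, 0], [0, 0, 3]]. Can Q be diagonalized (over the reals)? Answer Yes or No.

Yes

Characteristic polynomial: p(λ) = λ^3 + 2λ^2 - 21λ + 18 = (λ - 3)(λ - 1)(λ + 6).
All 3 eigenvalues are distinct, so Q is diagonalizable.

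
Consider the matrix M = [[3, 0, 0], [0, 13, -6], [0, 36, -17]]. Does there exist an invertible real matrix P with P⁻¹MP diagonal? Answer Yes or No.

Yes

Characteristic polynomial: p(μ) = μ^3 + μ^2 - 17μ + 15 = (μ - 3)(μ - 1)(μ + 5).
All 3 eigenvalues are distinct, so M is diagonalizable.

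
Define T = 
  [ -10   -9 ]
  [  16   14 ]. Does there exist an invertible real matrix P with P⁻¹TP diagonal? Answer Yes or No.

Characteristic polynomial: p(s) = s^2 - 4s + 4 = (s - 2)^2.
s = 2 has algebraic multiplicity 2; rank(T − 2I) = 1, so geometric multiplicity = 1.
Geometric multiplicity < algebraic multiplicity, so T is not diagonalizable.

No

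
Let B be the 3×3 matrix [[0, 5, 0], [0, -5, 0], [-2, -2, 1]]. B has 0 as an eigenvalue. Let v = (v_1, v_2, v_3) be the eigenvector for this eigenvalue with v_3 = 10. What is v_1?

5

B = [[0, 5, 0], [0, -5, 0], [-2, -2, 1]].
Solving (B)v = 0 gives the eigenspace spanned by (5, 0, 10).
With v_3 = 10, v = (5, 0, 10), so v_1 = 5.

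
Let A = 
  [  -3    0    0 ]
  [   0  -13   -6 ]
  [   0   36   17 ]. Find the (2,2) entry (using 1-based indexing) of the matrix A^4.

Characteristic polynomial: r^3 - r^2 - 17r - 15 = (r - 5)(r + 1)(r + 3), so the eigenvalues are -3, -1, 5.
r=-3: eigenvector (1, 0, 0).
r=-1: eigenvector (0, 1, -2).
r=5: eigenvector (0, -1, 3).
P = [[1, 0, 0], [0, 1, -1], [0, -2, 3]], D = diag(-3, -1, 5), P⁻¹ = [[1, 0, 0], [0, 3, 1], [0, 2, 1]].
A⁴ = P·diag(81, 1, 625)·P⁻¹ = [[81, 0, 0], [0, -1247, -624], [0, 3744, 1873]].
The requested entry is -1247.

-1247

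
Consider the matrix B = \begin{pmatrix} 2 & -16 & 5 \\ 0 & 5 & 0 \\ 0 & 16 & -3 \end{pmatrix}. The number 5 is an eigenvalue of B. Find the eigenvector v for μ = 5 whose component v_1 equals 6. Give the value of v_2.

B − 5I = [[-3, -16, 5], [0, 0, 0], [0, 16, -8]].
Solving (B − 5I)v = 0 gives the eigenspace spanned by (6, -3, -6).
With v_1 = 6, v = (6, -3, -6), so v_2 = -3.

-3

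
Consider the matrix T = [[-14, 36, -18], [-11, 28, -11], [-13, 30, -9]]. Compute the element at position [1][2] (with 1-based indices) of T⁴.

-1476

Characteristic polynomial: μ^3 - 5μ^2 - 26μ + 120 = (μ - 6)(μ - 4)(μ + 5), so the eigenvalues are -5, 4, 6.
μ=4: eigenvector (1, 0, -1).
μ=6: eigenvector (0, 1, 2).
μ=-5: eigenvector (2, 1, 1).
P = [[1, 0, 2], [0, 1, 1], [-1, 2, 1]], D = diag(4, 6, -5), P⁻¹ = [[-1, 4, -2], [-1, 3, -1], [1, -2, 1]].
T⁴ = P·diag(256, 1296, 625)·P⁻¹ = [[994, -1476, 738], [-671, 2638, -671], [-1711, 5502, -1455]].
The requested entry is -1476.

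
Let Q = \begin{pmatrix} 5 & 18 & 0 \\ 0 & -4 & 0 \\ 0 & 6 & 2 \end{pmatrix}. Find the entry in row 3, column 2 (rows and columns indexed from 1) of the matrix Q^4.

-240

Characteristic polynomial: s^3 - 3s^2 - 18s + 40 = (s - 5)(s - 2)(s + 4), so the eigenvalues are -4, 2, 5.
s=5: eigenvector (1, 0, 0).
s=-4: eigenvector (-2, 1, -1).
s=2: eigenvector (0, 0, 1).
P = [[1, -2, 0], [0, 1, 0], [0, -1, 1]], D = diag(5, -4, 2), P⁻¹ = [[1, 2, 0], [0, 1, 0], [0, 1, 1]].
Q⁴ = P·diag(625, 256, 16)·P⁻¹ = [[625, 738, 0], [0, 256, 0], [0, -240, 16]].
The requested entry is -240.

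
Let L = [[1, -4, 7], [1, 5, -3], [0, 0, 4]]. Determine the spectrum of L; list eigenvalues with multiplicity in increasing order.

3, 3, 4

Characteristic polynomial: p(t) = t^3 - 10t^2 + 33t - 36 = (t - 4)(t - 3)^2.
Roots (with multiplicity): 3, 3, 4.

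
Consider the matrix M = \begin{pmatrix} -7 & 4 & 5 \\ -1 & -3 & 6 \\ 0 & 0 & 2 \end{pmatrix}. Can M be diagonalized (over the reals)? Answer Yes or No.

No

Characteristic polynomial: p(t) = t^3 + 8t^2 + 5t - 50 = (t - 2)(t + 5)^2.
t = -5 has algebraic multiplicity 2; rank(M + 5I) = 2, so geometric multiplicity = 1.
Geometric multiplicity < algebraic multiplicity, so M is not diagonalizable.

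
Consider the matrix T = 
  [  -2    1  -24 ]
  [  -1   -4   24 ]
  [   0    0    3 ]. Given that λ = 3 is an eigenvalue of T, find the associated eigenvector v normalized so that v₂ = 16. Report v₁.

-16

T − 3I = [[-5, 1, -24], [-1, -7, 24], [0, 0, 0]].
Solving (T − 3I)v = 0 gives the eigenspace spanned by (-16, 16, 4).
With v₂ = 16, v = (-16, 16, 4), so v₁ = -16.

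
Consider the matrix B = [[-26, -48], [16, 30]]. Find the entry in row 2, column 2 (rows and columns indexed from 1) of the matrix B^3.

Characteristic polynomial: μ^2 - 4μ - 12 = (μ - 6)(μ + 2), so the eigenvalues are -2, 6.
μ=6: eigenvector (-3, 2).
μ=-2: eigenvector (-2, 1).
P = [[-3, -2], [2, 1]], D = diag(6, -2), P⁻¹ = [[1, 2], [-2, -3]].
B³ = P·diag(216, -8)·P⁻¹ = [[-680, -1344], [448, 888]].
The requested entry is 888.

888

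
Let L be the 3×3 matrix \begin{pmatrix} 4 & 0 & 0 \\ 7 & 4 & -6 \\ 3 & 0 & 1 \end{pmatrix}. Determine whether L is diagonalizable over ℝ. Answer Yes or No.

No

Characteristic polynomial: p(μ) = μ^3 - 9μ^2 + 24μ - 16 = (μ - 4)^2(μ - 1).
μ = 4 has algebraic multiplicity 2; rank(L − 4I) = 2, so geometric multiplicity = 1.
Geometric multiplicity < algebraic multiplicity, so L is not diagonalizable.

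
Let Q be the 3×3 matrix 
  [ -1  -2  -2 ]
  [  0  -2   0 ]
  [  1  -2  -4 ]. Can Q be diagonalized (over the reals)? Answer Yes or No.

Characteristic polynomial: p(r) = r^3 + 7r^2 + 16r + 12 = (r + 2)^2(r + 3).
r = -2 has algebraic multiplicity 2; rank(Q + 2I) = 1, so geometric multiplicity = 2.
Every eigenvalue has geometric = algebraic multiplicity, so Q is diagonalizable.

Yes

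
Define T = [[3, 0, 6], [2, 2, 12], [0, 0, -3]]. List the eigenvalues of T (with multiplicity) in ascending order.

-3, 2, 3

Characteristic polynomial: p(μ) = μ^3 - 2μ^2 - 9μ + 18 = (μ - 3)(μ - 2)(μ + 3).
Roots (with multiplicity): -3, 2, 3.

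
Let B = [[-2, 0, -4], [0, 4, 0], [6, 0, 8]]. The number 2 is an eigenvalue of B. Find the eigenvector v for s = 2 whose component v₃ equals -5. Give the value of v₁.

5

B − 2I = [[-4, 0, -4], [0, 2, 0], [6, 0, 6]].
Solving (B − 2I)v = 0 gives the eigenspace spanned by (5, 0, -5).
With v₃ = -5, v = (5, 0, -5), so v₁ = 5.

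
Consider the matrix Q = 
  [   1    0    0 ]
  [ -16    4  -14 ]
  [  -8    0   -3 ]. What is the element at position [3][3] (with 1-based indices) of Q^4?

Characteristic polynomial: μ^3 - 2μ^2 - 11μ + 12 = (μ - 4)(μ - 1)(μ + 3), so the eigenvalues are -3, 1, 4.
μ=1: eigenvector (1, -4, -2).
μ=4: eigenvector (0, 1, 0).
μ=-3: eigenvector (0, 2, 1).
P = [[1, 0, 0], [-4, 1, 2], [-2, 0, 1]], D = diag(1, 4, -3), P⁻¹ = [[1, 0, 0], [0, 1, -2], [2, 0, 1]].
Q⁴ = P·diag(1, 256, 81)·P⁻¹ = [[1, 0, 0], [320, 256, -350], [160, 0, 81]].
The requested entry is 81.

81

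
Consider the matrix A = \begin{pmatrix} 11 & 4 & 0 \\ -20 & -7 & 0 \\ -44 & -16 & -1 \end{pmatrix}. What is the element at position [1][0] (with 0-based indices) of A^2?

-80

Characteristic polynomial: t^3 - 3t^2 - t + 3 = (t - 3)(t - 1)(t + 1), so the eigenvalues are -1, 1, 3.
t=3: eigenvector (1, -2, -3).
t=1: eigenvector (-2, 5, 4).
t=-1: eigenvector (0, 0, 1).
P = [[1, -2, 0], [-2, 5, 0], [-3, 4, 1]], D = diag(3, 1, -1), P⁻¹ = [[5, 2, 0], [2, 1, 0], [7, 2, 1]].
A² = P·diag(9, 1, 1)·P⁻¹ = [[41, 16, 0], [-80, -31, 0], [-120, -48, 1]].
The requested entry is -80.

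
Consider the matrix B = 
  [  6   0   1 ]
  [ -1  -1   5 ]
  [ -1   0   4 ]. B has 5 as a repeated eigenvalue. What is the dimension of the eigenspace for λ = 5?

B − 5I = [[1, 0, 1], [-1, -6, 5], [-1, 0, -1]].
This matrix has rank 2, so its null space has dimension 3 − 2 = 1.

1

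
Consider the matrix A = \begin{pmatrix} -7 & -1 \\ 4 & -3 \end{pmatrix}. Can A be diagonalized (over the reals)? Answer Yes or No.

Characteristic polynomial: p(μ) = μ^2 + 10μ + 25 = (μ + 5)^2.
μ = -5 has algebraic multiplicity 2; rank(A + 5I) = 1, so geometric multiplicity = 1.
Geometric multiplicity < algebraic multiplicity, so A is not diagonalizable.

No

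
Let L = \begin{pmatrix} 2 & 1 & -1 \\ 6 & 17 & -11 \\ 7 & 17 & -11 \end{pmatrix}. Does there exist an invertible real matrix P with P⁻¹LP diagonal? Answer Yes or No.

No

Characteristic polynomial: p(t) = t^3 - 8t^2 + 13t - 6 = (t - 6)(t - 1)^2.
t = 1 has algebraic multiplicity 2; rank(L − 1I) = 2, so geometric multiplicity = 1.
Geometric multiplicity < algebraic multiplicity, so L is not diagonalizable.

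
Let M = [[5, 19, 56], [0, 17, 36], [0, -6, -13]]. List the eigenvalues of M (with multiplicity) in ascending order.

-1, 5, 5

Characteristic polynomial: p(t) = t^3 - 9t^2 + 15t + 25 = (t - 5)^2(t + 1).
Roots (with multiplicity): -1, 5, 5.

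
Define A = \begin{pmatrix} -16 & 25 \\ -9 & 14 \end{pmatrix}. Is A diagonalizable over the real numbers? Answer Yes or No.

Characteristic polynomial: p(μ) = μ^2 + 2μ + 1 = (μ + 1)^2.
μ = -1 has algebraic multiplicity 2; rank(A + 1I) = 1, so geometric multiplicity = 1.
Geometric multiplicity < algebraic multiplicity, so A is not diagonalizable.

No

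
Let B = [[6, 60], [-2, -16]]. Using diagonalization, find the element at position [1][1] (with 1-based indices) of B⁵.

Characteristic polynomial: s^2 + 10s + 24 = (s + 4)(s + 6), so the eigenvalues are -6, -4.
s=-6: eigenvector (-5, 1).
s=-4: eigenvector (-6, 1).
P = [[-5, -6], [1, 1]], D = diag(-6, -4), P⁻¹ = [[1, 6], [-1, -5]].
B⁵ = P·diag(-7776, -1024)·P⁻¹ = [[32736, 202560], [-6752, -41536]].
The requested entry is 32736.

32736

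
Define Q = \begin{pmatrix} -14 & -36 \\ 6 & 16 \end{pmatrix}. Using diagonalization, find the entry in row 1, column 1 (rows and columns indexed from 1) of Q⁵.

Characteristic polynomial: r^2 - 2r - 8 = (r - 4)(r + 2), so the eigenvalues are -2, 4.
r=-2: eigenvector (-3, 1).
r=4: eigenvector (2, -1).
P = [[-3, 2], [1, -1]], D = diag(-2, 4), P⁻¹ = [[-1, -2], [-1, -3]].
Q⁵ = P·diag(-32, 1024)·P⁻¹ = [[-2144, -6336], [1056, 3136]].
The requested entry is -2144.

-2144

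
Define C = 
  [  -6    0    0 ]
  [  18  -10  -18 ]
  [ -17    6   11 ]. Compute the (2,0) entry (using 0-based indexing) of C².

Characteristic polynomial: μ^3 + 5μ^2 - 8μ - 12 = (μ - 2)(μ + 1)(μ + 6), so the eigenvalues are -6, -1, 2.
μ=-6: eigenvector (1, 0, 1).
μ=2: eigenvector (0, -3, 2).
μ=-1: eigenvector (0, -2, 1).
P = [[1, 0, 0], [0, -3, -2], [1, 2, 1]], D = diag(-6, 2, -1), P⁻¹ = [[1, 0, 0], [-2, 1, 2], [3, -2, -3]].
C² = P·diag(36, 4, 1)·P⁻¹ = [[36, 0, 0], [18, -8, -18], [23, 6, 13]].
The requested entry is 23.

23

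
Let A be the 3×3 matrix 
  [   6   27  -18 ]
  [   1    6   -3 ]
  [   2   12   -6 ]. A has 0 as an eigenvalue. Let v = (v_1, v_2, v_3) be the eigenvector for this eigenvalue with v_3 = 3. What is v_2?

A = [[6, 27, -18], [1, 6, -3], [2, 12, -6]].
Solving (A)v = 0 gives the eigenspace spanned by (9, 0, 3).
With v_3 = 3, v = (9, 0, 3), so v_2 = 0.

0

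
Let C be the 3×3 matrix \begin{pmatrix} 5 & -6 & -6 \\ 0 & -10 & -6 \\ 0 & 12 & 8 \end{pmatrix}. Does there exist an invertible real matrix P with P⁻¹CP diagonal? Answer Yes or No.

Yes

Characteristic polynomial: p(s) = s^3 - 3s^2 - 18s + 40 = (s - 5)(s - 2)(s + 4).
All 3 eigenvalues are distinct, so C is diagonalizable.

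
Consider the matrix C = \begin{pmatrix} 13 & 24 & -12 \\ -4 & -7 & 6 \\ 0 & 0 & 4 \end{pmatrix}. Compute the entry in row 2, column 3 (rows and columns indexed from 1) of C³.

126

Characteristic polynomial: μ^3 - 10μ^2 + 29μ - 20 = (μ - 5)(μ - 4)(μ - 1), so the eigenvalues are 1, 4, 5.
μ=5: eigenvector (3, -1, 0).
μ=1: eigenvector (-2, 1, 0).
μ=4: eigenvector (-4, 2, 1).
P = [[3, -2, -4], [-1, 1, 2], [0, 0, 1]], D = diag(5, 1, 4), P⁻¹ = [[1, 2, 0], [1, 3, -2], [0, 0, 1]].
C³ = P·diag(125, 1, 64)·P⁻¹ = [[373, 744, -252], [-124, -247, 126], [0, 0, 64]].
The requested entry is 126.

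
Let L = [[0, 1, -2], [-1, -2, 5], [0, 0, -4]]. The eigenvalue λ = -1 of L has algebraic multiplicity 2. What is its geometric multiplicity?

1

L + 1I = [[1, 1, -2], [-1, -1, 5], [0, 0, -3]].
This matrix has rank 2, so its null space has dimension 3 − 2 = 1.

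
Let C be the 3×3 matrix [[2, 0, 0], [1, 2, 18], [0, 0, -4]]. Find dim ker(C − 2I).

C − 2I = [[0, 0, 0], [1, 0, 18], [0, 0, -6]].
This matrix has rank 2, so its null space has dimension 3 − 2 = 1.

1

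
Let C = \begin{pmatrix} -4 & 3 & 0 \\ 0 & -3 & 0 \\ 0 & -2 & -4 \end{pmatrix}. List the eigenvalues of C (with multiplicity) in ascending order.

Characteristic polynomial: p(μ) = μ^3 + 11μ^2 + 40μ + 48 = (μ + 3)(μ + 4)^2.
Roots (with multiplicity): -4, -4, -3.

-4, -4, -3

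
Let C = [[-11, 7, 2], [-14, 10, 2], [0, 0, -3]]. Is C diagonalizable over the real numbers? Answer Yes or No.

Characteristic polynomial: p(λ) = λ^3 + 4λ^2 - 9λ - 36 = (λ - 3)(λ + 3)(λ + 4).
All 3 eigenvalues are distinct, so C is diagonalizable.

Yes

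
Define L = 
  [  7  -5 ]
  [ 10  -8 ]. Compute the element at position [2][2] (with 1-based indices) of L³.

Characteristic polynomial: r^2 + r - 6 = (r - 2)(r + 3), so the eigenvalues are -3, 2.
r=-3: eigenvector (1, 2).
r=2: eigenvector (-1, -1).
P = [[1, -1], [2, -1]], D = diag(-3, 2), P⁻¹ = [[-1, 1], [-2, 1]].
L³ = P·diag(-27, 8)·P⁻¹ = [[43, -35], [70, -62]].
The requested entry is -62.

-62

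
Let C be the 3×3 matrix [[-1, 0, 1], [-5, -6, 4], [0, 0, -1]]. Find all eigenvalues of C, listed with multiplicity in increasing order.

Characteristic polynomial: p(μ) = μ^3 + 8μ^2 + 13μ + 6 = (μ + 1)^2(μ + 6).
Roots (with multiplicity): -6, -1, -1.

-6, -1, -1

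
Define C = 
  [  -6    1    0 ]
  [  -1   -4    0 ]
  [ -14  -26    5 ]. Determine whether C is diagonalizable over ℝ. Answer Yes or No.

Characteristic polynomial: p(r) = r^3 + 5r^2 - 25r - 125 = (r - 5)(r + 5)^2.
r = -5 has algebraic multiplicity 2; rank(C + 5I) = 2, so geometric multiplicity = 1.
Geometric multiplicity < algebraic multiplicity, so C is not diagonalizable.

No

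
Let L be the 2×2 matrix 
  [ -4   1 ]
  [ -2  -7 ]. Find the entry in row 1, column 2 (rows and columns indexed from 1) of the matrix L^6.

Characteristic polynomial: t^2 + 11t + 30 = (t + 5)(t + 6), so the eigenvalues are -6, -5.
t=-5: eigenvector (-1, 1).
t=-6: eigenvector (-1, 2).
P = [[-1, -1], [1, 2]], D = diag(-5, -6), P⁻¹ = [[-2, -1], [1, 1]].
L⁶ = P·diag(15625, 46656)·P⁻¹ = [[-15406, -31031], [62062, 77687]].
The requested entry is -31031.

-31031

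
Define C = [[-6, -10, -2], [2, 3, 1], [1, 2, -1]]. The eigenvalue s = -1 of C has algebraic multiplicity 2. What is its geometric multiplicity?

C + 1I = [[-5, -10, -2], [2, 4, 1], [1, 2, 0]].
This matrix has rank 2, so its null space has dimension 3 − 2 = 1.

1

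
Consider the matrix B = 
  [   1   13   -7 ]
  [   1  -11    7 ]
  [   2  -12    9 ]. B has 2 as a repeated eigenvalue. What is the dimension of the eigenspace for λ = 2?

1

B − 2I = [[-1, 13, -7], [1, -13, 7], [2, -12, 7]].
This matrix has rank 2, so its null space has dimension 3 − 2 = 1.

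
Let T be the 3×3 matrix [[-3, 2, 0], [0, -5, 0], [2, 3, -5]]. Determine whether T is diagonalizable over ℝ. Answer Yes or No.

Characteristic polynomial: p(r) = r^3 + 13r^2 + 55r + 75 = (r + 3)(r + 5)^2.
r = -5 has algebraic multiplicity 2; rank(T + 5I) = 2, so geometric multiplicity = 1.
Geometric multiplicity < algebraic multiplicity, so T is not diagonalizable.

No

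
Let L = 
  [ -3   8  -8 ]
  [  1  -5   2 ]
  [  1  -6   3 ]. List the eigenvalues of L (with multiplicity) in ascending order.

-3, -3, 1

Characteristic polynomial: p(r) = r^3 + 5r^2 + 3r - 9 = (r - 1)(r + 3)^2.
Roots (with multiplicity): -3, -3, 1.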